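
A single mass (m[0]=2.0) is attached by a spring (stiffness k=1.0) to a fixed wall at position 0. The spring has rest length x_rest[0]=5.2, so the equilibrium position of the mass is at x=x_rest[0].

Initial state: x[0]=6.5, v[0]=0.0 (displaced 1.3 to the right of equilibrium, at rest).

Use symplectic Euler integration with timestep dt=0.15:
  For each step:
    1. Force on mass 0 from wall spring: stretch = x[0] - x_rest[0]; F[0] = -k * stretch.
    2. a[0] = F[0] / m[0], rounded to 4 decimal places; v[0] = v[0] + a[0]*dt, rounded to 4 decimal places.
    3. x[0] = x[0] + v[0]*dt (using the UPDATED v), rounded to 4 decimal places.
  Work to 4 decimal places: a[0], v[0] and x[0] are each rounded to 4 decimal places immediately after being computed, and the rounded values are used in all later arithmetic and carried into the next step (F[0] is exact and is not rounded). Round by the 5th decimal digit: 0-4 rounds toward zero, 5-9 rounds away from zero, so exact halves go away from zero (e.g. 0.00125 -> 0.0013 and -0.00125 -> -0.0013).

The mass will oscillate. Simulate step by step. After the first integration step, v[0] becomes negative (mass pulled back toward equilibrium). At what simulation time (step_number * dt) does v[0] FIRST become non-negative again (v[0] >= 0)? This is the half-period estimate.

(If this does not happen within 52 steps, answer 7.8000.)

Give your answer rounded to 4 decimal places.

Answer: 4.5000

Derivation:
Step 0: x=[6.5000] v=[0.0000]
Step 1: x=[6.4854] v=[-0.0975]
Step 2: x=[6.4563] v=[-0.1939]
Step 3: x=[6.4131] v=[-0.2881]
Step 4: x=[6.3562] v=[-0.3791]
Step 5: x=[6.2863] v=[-0.4658]
Step 6: x=[6.2042] v=[-0.5473]
Step 7: x=[6.1108] v=[-0.6226]
Step 8: x=[6.0072] v=[-0.6909]
Step 9: x=[5.8945] v=[-0.7514]
Step 10: x=[5.7740] v=[-0.8035]
Step 11: x=[5.6470] v=[-0.8466]
Step 12: x=[5.5150] v=[-0.8801]
Step 13: x=[5.3794] v=[-0.9037]
Step 14: x=[5.2418] v=[-0.9172]
Step 15: x=[5.1038] v=[-0.9203]
Step 16: x=[4.9668] v=[-0.9131]
Step 17: x=[4.8325] v=[-0.8956]
Step 18: x=[4.7023] v=[-0.8680]
Step 19: x=[4.5777] v=[-0.8307]
Step 20: x=[4.4601] v=[-0.7840]
Step 21: x=[4.3508] v=[-0.7285]
Step 22: x=[4.2511] v=[-0.6648]
Step 23: x=[4.1621] v=[-0.5936]
Step 24: x=[4.0847] v=[-0.5158]
Step 25: x=[4.0199] v=[-0.4321]
Step 26: x=[3.9684] v=[-0.3436]
Step 27: x=[3.9307] v=[-0.2512]
Step 28: x=[3.9073] v=[-0.1560]
Step 29: x=[3.8985] v=[-0.0590]
Step 30: x=[3.9043] v=[0.0386]
First v>=0 after going negative at step 30, time=4.5000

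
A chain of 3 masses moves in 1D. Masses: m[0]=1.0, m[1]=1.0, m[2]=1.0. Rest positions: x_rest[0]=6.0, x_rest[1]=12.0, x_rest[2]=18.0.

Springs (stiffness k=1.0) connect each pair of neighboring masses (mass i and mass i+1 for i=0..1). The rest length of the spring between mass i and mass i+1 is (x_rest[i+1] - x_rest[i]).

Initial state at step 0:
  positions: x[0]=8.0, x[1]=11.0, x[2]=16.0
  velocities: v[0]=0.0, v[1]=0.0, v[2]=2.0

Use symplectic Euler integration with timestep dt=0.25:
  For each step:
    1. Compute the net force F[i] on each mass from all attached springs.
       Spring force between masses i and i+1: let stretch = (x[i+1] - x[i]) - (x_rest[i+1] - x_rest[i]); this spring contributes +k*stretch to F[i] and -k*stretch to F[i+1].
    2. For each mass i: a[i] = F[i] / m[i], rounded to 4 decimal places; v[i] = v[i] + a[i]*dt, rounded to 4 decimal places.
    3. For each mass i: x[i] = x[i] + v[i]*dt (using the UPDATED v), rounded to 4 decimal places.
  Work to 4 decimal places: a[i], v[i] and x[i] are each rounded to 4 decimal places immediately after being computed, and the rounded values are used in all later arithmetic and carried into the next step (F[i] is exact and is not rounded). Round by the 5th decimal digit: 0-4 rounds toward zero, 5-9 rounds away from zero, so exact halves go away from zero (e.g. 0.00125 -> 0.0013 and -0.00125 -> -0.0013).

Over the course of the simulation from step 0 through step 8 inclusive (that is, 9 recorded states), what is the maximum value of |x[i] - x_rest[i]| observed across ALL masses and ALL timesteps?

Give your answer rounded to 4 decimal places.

Answer: 2.6296

Derivation:
Step 0: x=[8.0000 11.0000 16.0000] v=[0.0000 0.0000 2.0000]
Step 1: x=[7.8125 11.1250 16.5625] v=[-0.7500 0.5000 2.2500]
Step 2: x=[7.4570 11.3828 17.1602] v=[-1.4219 1.0313 2.3906]
Step 3: x=[6.9719 11.7564 17.7718] v=[-1.9405 1.4942 2.4463]
Step 4: x=[6.4108 12.2069 18.3824] v=[-2.2444 1.8019 2.4425]
Step 5: x=[5.8370 12.6811 18.9821] v=[-2.2954 1.8968 2.3986]
Step 6: x=[5.3159 13.1214 19.5630] v=[-2.0844 1.7610 2.3234]
Step 7: x=[4.9077 13.4764 20.1163] v=[-1.6330 1.4200 2.2130]
Step 8: x=[4.6600 13.7109 20.6296] v=[-0.9908 0.9378 2.0530]
Max displacement = 2.6296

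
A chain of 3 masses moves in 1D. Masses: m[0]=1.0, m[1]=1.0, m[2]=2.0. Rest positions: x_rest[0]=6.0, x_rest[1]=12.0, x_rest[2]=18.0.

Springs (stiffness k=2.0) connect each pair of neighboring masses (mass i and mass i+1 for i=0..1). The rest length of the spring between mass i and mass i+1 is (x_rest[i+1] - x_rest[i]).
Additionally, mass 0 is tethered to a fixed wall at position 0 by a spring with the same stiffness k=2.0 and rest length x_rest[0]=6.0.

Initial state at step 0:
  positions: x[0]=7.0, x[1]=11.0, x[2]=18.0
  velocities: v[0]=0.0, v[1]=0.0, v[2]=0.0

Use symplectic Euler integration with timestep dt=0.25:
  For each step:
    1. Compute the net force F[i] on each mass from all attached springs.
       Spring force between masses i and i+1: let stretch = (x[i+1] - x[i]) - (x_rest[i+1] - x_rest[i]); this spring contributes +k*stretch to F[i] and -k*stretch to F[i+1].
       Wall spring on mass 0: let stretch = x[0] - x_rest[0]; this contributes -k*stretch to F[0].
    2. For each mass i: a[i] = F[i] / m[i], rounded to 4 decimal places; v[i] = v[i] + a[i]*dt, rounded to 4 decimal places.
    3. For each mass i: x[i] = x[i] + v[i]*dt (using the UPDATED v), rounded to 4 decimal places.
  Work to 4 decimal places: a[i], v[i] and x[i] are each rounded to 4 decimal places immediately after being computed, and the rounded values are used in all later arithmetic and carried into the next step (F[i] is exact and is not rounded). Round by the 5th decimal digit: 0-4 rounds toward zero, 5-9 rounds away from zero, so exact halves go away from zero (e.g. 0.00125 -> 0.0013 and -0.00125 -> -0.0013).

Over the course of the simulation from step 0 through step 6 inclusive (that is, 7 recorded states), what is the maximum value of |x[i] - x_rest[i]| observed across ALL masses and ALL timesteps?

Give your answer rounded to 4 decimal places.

Answer: 1.0288

Derivation:
Step 0: x=[7.0000 11.0000 18.0000] v=[0.0000 0.0000 0.0000]
Step 1: x=[6.6250 11.3750 17.9375] v=[-1.5000 1.5000 -0.2500]
Step 2: x=[6.0156 11.9766 17.8399] v=[-2.4375 2.4063 -0.3906]
Step 3: x=[5.3994 12.5660 17.7508] v=[-2.4648 2.3575 -0.3564]
Step 4: x=[5.0041 12.9077 17.7127] v=[-1.5812 1.3666 -0.1526]
Step 5: x=[4.9712 12.8620 17.7493] v=[-0.1315 -0.1827 0.1462]
Step 6: x=[5.3033 12.4409 17.8554] v=[1.3283 -1.6845 0.4244]
Max displacement = 1.0288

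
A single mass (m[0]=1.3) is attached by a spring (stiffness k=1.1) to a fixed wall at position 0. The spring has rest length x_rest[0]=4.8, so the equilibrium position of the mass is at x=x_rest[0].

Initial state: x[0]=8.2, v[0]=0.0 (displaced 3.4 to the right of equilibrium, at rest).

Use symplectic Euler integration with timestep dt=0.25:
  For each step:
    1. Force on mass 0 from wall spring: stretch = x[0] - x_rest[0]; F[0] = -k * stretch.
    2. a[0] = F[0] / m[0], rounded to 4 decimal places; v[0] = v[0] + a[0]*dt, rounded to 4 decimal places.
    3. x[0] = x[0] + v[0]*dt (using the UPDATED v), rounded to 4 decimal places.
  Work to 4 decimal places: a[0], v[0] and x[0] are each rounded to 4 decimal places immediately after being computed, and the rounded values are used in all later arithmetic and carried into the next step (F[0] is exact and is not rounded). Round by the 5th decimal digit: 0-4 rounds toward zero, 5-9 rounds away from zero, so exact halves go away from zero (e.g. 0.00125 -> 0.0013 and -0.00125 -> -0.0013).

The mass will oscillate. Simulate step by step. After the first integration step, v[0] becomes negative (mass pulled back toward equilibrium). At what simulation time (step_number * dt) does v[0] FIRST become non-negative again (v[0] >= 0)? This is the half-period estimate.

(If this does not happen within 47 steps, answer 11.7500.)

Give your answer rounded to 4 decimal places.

Step 0: x=[8.2000] v=[0.0000]
Step 1: x=[8.0202] v=[-0.7192]
Step 2: x=[7.6701] v=[-1.4004]
Step 3: x=[7.1682] v=[-2.0075]
Step 4: x=[6.5411] v=[-2.5085]
Step 5: x=[5.8219] v=[-2.8768]
Step 6: x=[5.0487] v=[-3.0930]
Step 7: x=[4.2623] v=[-3.1456]
Step 8: x=[3.5043] v=[-3.0319]
Step 9: x=[2.8149] v=[-2.7578]
Step 10: x=[2.2304] v=[-2.3379]
Step 11: x=[1.7818] v=[-1.7943]
Step 12: x=[1.4929] v=[-1.1558]
Step 13: x=[1.3789] v=[-0.4562]
Step 14: x=[1.4458] v=[0.2675]
First v>=0 after going negative at step 14, time=3.5000

Answer: 3.5000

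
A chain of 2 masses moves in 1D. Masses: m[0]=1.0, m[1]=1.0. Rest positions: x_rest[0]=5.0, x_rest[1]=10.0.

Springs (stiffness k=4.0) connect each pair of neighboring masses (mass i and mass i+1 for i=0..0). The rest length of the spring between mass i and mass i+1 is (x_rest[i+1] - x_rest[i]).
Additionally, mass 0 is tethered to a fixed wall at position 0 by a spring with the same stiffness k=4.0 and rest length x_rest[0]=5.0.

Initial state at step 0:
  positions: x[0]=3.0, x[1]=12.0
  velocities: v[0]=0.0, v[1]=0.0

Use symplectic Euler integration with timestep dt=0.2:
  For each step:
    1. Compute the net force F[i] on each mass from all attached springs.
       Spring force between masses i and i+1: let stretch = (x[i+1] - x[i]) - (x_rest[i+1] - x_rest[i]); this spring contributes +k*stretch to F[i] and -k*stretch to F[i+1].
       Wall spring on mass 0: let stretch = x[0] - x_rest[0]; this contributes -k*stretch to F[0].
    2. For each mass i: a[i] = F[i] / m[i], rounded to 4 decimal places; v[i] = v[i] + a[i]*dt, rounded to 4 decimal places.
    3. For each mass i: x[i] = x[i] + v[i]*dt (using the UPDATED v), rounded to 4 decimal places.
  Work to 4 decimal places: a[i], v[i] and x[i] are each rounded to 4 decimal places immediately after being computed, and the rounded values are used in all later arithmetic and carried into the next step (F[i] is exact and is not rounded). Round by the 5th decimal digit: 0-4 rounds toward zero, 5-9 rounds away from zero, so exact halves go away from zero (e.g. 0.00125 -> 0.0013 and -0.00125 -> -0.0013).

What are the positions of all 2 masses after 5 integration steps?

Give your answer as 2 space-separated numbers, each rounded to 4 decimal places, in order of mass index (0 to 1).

Step 0: x=[3.0000 12.0000] v=[0.0000 0.0000]
Step 1: x=[3.9600 11.3600] v=[4.8000 -3.2000]
Step 2: x=[5.4704 10.3360] v=[7.5520 -5.1200]
Step 3: x=[6.8840 9.3335] v=[7.0682 -5.0125]
Step 4: x=[7.5881 8.7391] v=[3.5206 -2.9721]
Step 5: x=[7.2623 8.7605] v=[-1.6291 0.1071]

Answer: 7.2623 8.7605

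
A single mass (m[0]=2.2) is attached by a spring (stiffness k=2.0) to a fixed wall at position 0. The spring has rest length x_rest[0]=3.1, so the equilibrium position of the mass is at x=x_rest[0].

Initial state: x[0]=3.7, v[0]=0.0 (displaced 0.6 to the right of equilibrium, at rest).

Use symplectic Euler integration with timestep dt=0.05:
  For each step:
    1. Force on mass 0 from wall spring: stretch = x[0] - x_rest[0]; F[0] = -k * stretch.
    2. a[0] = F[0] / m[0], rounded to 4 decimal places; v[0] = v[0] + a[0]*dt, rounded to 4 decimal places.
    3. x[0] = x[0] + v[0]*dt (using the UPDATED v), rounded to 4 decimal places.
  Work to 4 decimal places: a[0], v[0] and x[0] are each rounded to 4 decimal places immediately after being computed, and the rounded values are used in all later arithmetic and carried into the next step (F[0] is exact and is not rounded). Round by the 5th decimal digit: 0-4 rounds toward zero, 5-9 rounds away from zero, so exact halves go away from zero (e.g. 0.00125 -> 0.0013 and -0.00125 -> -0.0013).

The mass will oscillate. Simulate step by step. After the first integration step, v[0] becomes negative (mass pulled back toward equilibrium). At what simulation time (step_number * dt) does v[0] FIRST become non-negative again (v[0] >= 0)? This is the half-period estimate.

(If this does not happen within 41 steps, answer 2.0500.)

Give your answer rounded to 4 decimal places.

Answer: 2.0500

Derivation:
Step 0: x=[3.7000] v=[0.0000]
Step 1: x=[3.6986] v=[-0.0273]
Step 2: x=[3.6959] v=[-0.0545]
Step 3: x=[3.6918] v=[-0.0816]
Step 4: x=[3.6864] v=[-0.1085]
Step 5: x=[3.6796] v=[-0.1352]
Step 6: x=[3.6715] v=[-0.1615]
Step 7: x=[3.6621] v=[-0.1875]
Step 8: x=[3.6514] v=[-0.2131]
Step 9: x=[3.6395] v=[-0.2382]
Step 10: x=[3.6264] v=[-0.2627]
Step 11: x=[3.6121] v=[-0.2866]
Step 12: x=[3.5966] v=[-0.3099]
Step 13: x=[3.5800] v=[-0.3325]
Step 14: x=[3.5623] v=[-0.3543]
Step 15: x=[3.5435] v=[-0.3753]
Step 16: x=[3.5237] v=[-0.3955]
Step 17: x=[3.5030] v=[-0.4148]
Step 18: x=[3.4813] v=[-0.4331]
Step 19: x=[3.4588] v=[-0.4504]
Step 20: x=[3.4355] v=[-0.4667]
Step 21: x=[3.4114] v=[-0.4820]
Step 22: x=[3.3866] v=[-0.4962]
Step 23: x=[3.3611] v=[-0.5092]
Step 24: x=[3.3350] v=[-0.5211]
Step 25: x=[3.3084] v=[-0.5318]
Step 26: x=[3.2813] v=[-0.5413]
Step 27: x=[3.2538] v=[-0.5495]
Step 28: x=[3.2260] v=[-0.5565]
Step 29: x=[3.1979] v=[-0.5622]
Step 30: x=[3.1696] v=[-0.5667]
Step 31: x=[3.1411] v=[-0.5699]
Step 32: x=[3.1125] v=[-0.5718]
Step 33: x=[3.0839] v=[-0.5724]
Step 34: x=[3.0553] v=[-0.5717]
Step 35: x=[3.0268] v=[-0.5697]
Step 36: x=[2.9985] v=[-0.5664]
Step 37: x=[2.9704] v=[-0.5618]
Step 38: x=[2.9426] v=[-0.5559]
Step 39: x=[2.9152] v=[-0.5487]
Step 40: x=[2.8882] v=[-0.5403]
Step 41: x=[2.8617] v=[-0.5307]
v[0] did not become non-negative within 41 steps; using fallback time=2.0500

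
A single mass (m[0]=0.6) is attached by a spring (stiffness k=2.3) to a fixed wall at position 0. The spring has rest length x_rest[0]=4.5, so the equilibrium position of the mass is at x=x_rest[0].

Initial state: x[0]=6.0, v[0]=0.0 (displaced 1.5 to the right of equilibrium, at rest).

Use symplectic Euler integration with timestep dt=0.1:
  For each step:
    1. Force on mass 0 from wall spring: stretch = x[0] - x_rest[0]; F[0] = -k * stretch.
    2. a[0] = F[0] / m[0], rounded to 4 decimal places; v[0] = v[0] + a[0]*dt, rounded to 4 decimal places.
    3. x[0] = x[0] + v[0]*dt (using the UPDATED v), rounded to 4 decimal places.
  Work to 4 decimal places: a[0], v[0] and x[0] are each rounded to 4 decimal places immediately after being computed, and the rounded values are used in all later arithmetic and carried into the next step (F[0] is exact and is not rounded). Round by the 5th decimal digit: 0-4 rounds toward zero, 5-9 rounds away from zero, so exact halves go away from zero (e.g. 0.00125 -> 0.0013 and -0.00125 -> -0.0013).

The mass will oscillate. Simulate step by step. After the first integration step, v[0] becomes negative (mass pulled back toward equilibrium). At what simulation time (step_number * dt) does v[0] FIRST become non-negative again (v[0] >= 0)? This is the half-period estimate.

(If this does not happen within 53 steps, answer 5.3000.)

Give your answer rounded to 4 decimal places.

Answer: 1.7000

Derivation:
Step 0: x=[6.0000] v=[0.0000]
Step 1: x=[5.9425] v=[-0.5750]
Step 2: x=[5.8297] v=[-1.1280]
Step 3: x=[5.6659] v=[-1.6377]
Step 4: x=[5.4574] v=[-2.0846]
Step 5: x=[5.2122] v=[-2.4516]
Step 6: x=[4.9397] v=[-2.7246]
Step 7: x=[4.6504] v=[-2.8932]
Step 8: x=[4.3553] v=[-2.9509]
Step 9: x=[4.0658] v=[-2.8954]
Step 10: x=[3.7929] v=[-2.7290]
Step 11: x=[3.5471] v=[-2.4579]
Step 12: x=[3.3378] v=[-2.0926]
Step 13: x=[3.1731] v=[-1.6471]
Step 14: x=[3.0593] v=[-1.1385]
Step 15: x=[3.0007] v=[-0.5862]
Step 16: x=[2.9996] v=[-0.0115]
Step 17: x=[3.0560] v=[0.5637]
First v>=0 after going negative at step 17, time=1.7000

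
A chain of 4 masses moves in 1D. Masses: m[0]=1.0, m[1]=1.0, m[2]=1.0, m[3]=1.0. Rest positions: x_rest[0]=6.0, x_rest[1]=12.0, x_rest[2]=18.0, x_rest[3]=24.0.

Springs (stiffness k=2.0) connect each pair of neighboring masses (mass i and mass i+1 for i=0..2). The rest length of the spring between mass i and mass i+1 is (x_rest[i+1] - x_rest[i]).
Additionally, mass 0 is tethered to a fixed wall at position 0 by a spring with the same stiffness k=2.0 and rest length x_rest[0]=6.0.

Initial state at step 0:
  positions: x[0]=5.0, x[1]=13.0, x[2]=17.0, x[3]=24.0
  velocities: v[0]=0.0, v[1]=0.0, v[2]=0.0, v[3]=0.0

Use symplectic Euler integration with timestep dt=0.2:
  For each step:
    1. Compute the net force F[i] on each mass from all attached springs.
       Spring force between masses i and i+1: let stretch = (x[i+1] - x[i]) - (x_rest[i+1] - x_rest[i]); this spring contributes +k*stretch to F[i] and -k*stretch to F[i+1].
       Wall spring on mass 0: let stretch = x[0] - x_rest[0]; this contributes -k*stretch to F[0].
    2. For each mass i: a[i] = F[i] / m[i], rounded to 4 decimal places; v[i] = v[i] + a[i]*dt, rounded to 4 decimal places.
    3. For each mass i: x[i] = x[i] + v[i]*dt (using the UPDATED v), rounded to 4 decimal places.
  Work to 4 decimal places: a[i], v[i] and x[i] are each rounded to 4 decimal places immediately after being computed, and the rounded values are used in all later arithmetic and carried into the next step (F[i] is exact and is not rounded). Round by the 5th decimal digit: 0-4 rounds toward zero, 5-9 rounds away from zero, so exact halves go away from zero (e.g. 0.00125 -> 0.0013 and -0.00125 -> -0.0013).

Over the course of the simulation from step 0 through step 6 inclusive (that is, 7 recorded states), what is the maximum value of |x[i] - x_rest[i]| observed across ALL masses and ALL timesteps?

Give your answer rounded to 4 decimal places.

Step 0: x=[5.0000 13.0000 17.0000 24.0000] v=[0.0000 0.0000 0.0000 0.0000]
Step 1: x=[5.2400 12.6800 17.2400 23.9200] v=[1.2000 -1.6000 1.2000 -0.4000]
Step 2: x=[5.6560 12.1296 17.6496 23.7856] v=[2.0800 -2.7520 2.0480 -0.6720]
Step 3: x=[6.1374 11.5029 18.1085 23.6403] v=[2.4070 -3.1334 2.2944 -0.7264]
Step 4: x=[6.5570 10.9754 18.4815 23.5325] v=[2.0982 -2.6374 1.8649 -0.5391]
Step 5: x=[6.8056 10.6949 18.6581 23.5006] v=[1.2428 -1.4023 0.8829 -0.1595]
Step 6: x=[6.8209 10.7404 18.5850 23.5613] v=[0.0763 0.2273 -0.3654 0.3035]
Max displacement = 1.3051

Answer: 1.3051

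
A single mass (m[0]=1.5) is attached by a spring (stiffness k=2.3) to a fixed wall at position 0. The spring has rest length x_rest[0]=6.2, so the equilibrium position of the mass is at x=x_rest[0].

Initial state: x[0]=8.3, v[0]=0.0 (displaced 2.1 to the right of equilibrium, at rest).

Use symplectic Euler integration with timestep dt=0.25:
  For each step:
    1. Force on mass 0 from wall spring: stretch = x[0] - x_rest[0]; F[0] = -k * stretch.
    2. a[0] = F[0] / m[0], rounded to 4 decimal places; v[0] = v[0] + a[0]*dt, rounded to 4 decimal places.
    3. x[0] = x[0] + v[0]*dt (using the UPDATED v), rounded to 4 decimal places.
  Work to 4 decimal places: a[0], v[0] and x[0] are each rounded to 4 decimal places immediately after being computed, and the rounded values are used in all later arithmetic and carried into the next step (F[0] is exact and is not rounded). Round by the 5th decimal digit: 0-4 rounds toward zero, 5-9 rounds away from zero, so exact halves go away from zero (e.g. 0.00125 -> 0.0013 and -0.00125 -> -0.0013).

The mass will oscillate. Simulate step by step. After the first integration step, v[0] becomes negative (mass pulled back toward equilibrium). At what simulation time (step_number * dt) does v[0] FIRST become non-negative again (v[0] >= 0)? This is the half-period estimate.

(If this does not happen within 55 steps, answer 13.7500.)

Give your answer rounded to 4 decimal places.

Step 0: x=[8.3000] v=[0.0000]
Step 1: x=[8.0988] v=[-0.8050]
Step 2: x=[7.7156] v=[-1.5329]
Step 3: x=[7.1871] v=[-2.1139]
Step 4: x=[6.5640] v=[-2.4923]
Step 5: x=[5.9061] v=[-2.6318]
Step 6: x=[5.2763] v=[-2.5192]
Step 7: x=[4.7350] v=[-2.1651]
Step 8: x=[4.3341] v=[-1.6035]
Step 9: x=[4.1120] v=[-0.8883]
Step 10: x=[4.0900] v=[-0.0879]
Step 11: x=[4.2702] v=[0.7209]
First v>=0 after going negative at step 11, time=2.7500

Answer: 2.7500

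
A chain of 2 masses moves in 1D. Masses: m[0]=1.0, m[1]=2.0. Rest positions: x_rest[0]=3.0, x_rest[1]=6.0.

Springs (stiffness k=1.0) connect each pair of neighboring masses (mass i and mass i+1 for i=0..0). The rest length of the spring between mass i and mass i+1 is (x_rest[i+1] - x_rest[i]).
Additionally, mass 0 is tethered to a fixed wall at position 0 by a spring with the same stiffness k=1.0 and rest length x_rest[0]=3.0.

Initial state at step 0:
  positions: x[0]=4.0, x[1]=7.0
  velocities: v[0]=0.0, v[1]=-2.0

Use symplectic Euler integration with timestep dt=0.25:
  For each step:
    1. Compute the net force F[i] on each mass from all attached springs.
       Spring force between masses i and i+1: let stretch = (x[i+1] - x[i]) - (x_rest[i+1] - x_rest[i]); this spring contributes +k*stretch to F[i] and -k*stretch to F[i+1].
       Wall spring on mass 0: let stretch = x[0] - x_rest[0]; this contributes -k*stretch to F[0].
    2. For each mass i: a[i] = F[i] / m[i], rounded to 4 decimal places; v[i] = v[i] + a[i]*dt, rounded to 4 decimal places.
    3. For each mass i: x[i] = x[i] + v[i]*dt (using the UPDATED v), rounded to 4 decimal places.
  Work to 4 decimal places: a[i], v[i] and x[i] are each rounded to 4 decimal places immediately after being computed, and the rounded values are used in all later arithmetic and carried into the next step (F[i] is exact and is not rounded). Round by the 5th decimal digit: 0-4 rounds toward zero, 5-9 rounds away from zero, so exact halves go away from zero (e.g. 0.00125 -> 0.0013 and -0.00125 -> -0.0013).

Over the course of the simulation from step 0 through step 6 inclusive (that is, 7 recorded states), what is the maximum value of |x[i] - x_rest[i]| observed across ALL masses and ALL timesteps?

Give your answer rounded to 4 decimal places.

Step 0: x=[4.0000 7.0000] v=[0.0000 -2.0000]
Step 1: x=[3.9375 6.5000] v=[-0.2500 -2.0000]
Step 2: x=[3.7891 6.0137] v=[-0.5938 -1.9453]
Step 3: x=[3.5429 5.5516] v=[-0.9849 -1.8484]
Step 4: x=[3.2008 5.1205] v=[-1.3685 -1.7245]
Step 5: x=[2.7786 4.7231] v=[-1.6888 -1.5895]
Step 6: x=[2.3043 4.3587] v=[-1.8973 -1.4576]
Max displacement = 1.6413

Answer: 1.6413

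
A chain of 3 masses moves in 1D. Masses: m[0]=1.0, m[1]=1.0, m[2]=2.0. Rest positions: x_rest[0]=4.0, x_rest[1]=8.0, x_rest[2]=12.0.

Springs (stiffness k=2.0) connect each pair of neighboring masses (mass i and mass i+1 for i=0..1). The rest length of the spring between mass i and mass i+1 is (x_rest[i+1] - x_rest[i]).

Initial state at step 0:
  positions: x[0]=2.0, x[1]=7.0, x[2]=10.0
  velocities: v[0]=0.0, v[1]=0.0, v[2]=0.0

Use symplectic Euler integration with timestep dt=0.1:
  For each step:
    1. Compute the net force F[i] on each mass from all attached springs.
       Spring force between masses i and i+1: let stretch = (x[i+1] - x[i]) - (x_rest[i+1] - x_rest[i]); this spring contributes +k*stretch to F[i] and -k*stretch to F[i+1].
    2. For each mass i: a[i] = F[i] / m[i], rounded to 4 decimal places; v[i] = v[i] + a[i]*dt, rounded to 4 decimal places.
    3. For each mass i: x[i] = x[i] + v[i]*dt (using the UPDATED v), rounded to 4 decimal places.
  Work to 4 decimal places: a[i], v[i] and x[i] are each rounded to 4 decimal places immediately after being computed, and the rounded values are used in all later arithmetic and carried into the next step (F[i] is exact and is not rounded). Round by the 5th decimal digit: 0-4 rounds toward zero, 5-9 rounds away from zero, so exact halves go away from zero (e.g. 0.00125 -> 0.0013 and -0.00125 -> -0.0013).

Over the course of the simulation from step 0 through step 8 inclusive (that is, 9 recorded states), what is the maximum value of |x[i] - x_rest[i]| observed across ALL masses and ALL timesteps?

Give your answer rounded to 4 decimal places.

Step 0: x=[2.0000 7.0000 10.0000] v=[0.0000 0.0000 0.0000]
Step 1: x=[2.0200 6.9600 10.0100] v=[0.2000 -0.4000 0.1000]
Step 2: x=[2.0588 6.8822 10.0295] v=[0.3880 -0.7780 0.1950]
Step 3: x=[2.1141 6.7709 10.0575] v=[0.5527 -1.1132 0.2803]
Step 4: x=[2.1825 6.6322 10.0927] v=[0.6841 -1.3872 0.3516]
Step 5: x=[2.2599 6.4737 10.1333] v=[0.7740 -1.5850 0.4056]
Step 6: x=[2.3416 6.3041 10.1773] v=[0.8168 -1.6958 0.4396]
Step 7: x=[2.4225 6.1327 10.2225] v=[0.8093 -1.7137 0.4523]
Step 8: x=[2.4976 5.9689 10.2668] v=[0.7513 -1.6378 0.4433]
Max displacement = 2.0311

Answer: 2.0311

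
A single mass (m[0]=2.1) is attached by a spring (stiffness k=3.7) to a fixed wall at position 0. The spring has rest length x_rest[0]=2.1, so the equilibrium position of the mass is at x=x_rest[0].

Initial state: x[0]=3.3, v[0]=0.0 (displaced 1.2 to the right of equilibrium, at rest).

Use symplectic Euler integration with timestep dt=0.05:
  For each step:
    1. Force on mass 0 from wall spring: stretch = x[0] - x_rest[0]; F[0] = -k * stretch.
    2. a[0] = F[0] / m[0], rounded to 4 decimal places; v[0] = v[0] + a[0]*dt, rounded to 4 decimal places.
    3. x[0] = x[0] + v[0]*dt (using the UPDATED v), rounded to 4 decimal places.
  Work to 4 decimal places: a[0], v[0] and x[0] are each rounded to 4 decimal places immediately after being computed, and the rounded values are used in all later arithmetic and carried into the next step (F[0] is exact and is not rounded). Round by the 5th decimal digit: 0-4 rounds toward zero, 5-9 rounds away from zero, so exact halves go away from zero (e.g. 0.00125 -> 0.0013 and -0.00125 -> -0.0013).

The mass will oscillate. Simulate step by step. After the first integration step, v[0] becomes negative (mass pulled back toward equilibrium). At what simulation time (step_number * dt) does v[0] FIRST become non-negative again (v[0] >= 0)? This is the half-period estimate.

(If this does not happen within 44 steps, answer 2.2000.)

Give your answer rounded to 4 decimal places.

Answer: 2.2000

Derivation:
Step 0: x=[3.3000] v=[0.0000]
Step 1: x=[3.2947] v=[-0.1057]
Step 2: x=[3.2842] v=[-0.2109]
Step 3: x=[3.2684] v=[-0.3152]
Step 4: x=[3.2475] v=[-0.4181]
Step 5: x=[3.2215] v=[-0.5192]
Step 6: x=[3.1906] v=[-0.6180]
Step 7: x=[3.1549] v=[-0.7141]
Step 8: x=[3.1146] v=[-0.8070]
Step 9: x=[3.0698] v=[-0.8964]
Step 10: x=[3.0207] v=[-0.9818]
Step 11: x=[2.9676] v=[-1.0629]
Step 12: x=[2.9106] v=[-1.1393]
Step 13: x=[2.8501] v=[-1.2107]
Step 14: x=[2.7863] v=[-1.2768]
Step 15: x=[2.7194] v=[-1.3373]
Step 16: x=[2.6498] v=[-1.3919]
Step 17: x=[2.5778] v=[-1.4403]
Step 18: x=[2.5037] v=[-1.4824]
Step 19: x=[2.4278] v=[-1.5180]
Step 20: x=[2.3505] v=[-1.5469]
Step 21: x=[2.2721] v=[-1.5690]
Step 22: x=[2.1929] v=[-1.5842]
Step 23: x=[2.1133] v=[-1.5924]
Step 24: x=[2.0336] v=[-1.5936]
Step 25: x=[1.9542] v=[-1.5878]
Step 26: x=[1.8755] v=[-1.5750]
Step 27: x=[1.7977] v=[-1.5552]
Step 28: x=[1.7213] v=[-1.5286]
Step 29: x=[1.6465] v=[-1.4952]
Step 30: x=[1.5737] v=[-1.4553]
Step 31: x=[1.5033] v=[-1.4089]
Step 32: x=[1.4355] v=[-1.3563]
Step 33: x=[1.3706] v=[-1.2978]
Step 34: x=[1.3089] v=[-1.2335]
Step 35: x=[1.2507] v=[-1.1638]
Step 36: x=[1.1963] v=[-1.0890]
Step 37: x=[1.1458] v=[-1.0094]
Step 38: x=[1.0995] v=[-0.9253]
Step 39: x=[1.0576] v=[-0.8372]
Step 40: x=[1.0203] v=[-0.7454]
Step 41: x=[0.9878] v=[-0.6503]
Step 42: x=[0.9602] v=[-0.5523]
Step 43: x=[0.9376] v=[-0.4519]
Step 44: x=[0.9201] v=[-0.3495]
v[0] did not become non-negative within 44 steps; using fallback time=2.2000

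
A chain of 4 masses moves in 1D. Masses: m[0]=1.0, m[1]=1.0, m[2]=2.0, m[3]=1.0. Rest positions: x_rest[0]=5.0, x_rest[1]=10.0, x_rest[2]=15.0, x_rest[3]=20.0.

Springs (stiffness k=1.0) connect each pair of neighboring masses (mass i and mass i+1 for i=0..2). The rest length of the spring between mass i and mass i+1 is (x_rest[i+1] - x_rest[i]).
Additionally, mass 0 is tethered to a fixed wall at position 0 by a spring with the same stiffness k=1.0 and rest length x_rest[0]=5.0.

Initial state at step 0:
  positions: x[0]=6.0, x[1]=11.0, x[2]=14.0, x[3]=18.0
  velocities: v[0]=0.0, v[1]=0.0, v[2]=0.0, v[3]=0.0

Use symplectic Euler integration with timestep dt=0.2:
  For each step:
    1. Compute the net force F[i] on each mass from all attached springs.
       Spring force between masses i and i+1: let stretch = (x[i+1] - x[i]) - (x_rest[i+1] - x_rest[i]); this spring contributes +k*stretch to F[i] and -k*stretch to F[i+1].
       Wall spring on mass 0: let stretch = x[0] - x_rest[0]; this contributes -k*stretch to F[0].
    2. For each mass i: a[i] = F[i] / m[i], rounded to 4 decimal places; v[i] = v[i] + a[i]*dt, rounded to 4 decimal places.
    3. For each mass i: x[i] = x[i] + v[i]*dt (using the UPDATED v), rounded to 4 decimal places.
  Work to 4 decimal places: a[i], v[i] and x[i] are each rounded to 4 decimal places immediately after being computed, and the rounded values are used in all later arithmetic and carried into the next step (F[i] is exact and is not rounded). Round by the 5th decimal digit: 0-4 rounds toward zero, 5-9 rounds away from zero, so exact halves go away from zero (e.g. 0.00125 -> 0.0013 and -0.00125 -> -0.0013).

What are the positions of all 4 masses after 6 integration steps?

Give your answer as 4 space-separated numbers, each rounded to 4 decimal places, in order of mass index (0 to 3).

Step 0: x=[6.0000 11.0000 14.0000 18.0000] v=[0.0000 0.0000 0.0000 0.0000]
Step 1: x=[5.9600 10.9200 14.0200 18.0400] v=[-0.2000 -0.4000 0.1000 0.2000]
Step 2: x=[5.8800 10.7656 14.0584 18.1192] v=[-0.4000 -0.7720 0.1920 0.3960]
Step 3: x=[5.7602 10.5475 14.1122 18.2360] v=[-0.5989 -1.0906 0.2688 0.5838]
Step 4: x=[5.6015 10.2805 14.1771 18.3878] v=[-0.7935 -1.3351 0.3247 0.7590]
Step 5: x=[5.4059 9.9822 14.2483 18.5712] v=[-0.9780 -1.4916 0.3561 0.9169]
Step 6: x=[5.1771 9.6715 14.3207 18.7817] v=[-1.1439 -1.5536 0.3618 1.0523]

Answer: 5.1771 9.6715 14.3207 18.7817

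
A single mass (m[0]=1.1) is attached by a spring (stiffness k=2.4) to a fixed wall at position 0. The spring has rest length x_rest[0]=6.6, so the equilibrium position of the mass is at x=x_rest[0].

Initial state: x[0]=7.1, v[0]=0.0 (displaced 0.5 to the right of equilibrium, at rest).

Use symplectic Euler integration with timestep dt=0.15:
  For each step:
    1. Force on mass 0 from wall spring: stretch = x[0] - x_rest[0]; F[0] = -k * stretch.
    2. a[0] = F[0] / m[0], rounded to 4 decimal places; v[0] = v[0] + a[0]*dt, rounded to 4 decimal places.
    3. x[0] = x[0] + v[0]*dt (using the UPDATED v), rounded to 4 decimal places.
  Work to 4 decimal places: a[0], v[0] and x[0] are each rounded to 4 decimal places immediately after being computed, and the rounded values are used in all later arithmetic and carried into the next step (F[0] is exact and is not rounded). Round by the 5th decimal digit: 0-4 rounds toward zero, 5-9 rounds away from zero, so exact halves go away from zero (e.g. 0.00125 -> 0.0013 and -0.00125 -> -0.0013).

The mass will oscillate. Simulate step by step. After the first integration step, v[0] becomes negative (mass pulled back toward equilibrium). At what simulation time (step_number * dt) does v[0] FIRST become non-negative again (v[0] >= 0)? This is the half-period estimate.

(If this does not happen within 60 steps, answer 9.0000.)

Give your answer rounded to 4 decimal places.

Step 0: x=[7.1000] v=[0.0000]
Step 1: x=[7.0755] v=[-0.1636]
Step 2: x=[7.0276] v=[-0.3192]
Step 3: x=[6.9587] v=[-0.4591]
Step 4: x=[6.8722] v=[-0.5765]
Step 5: x=[6.7724] v=[-0.6656]
Step 6: x=[6.6641] v=[-0.7220]
Step 7: x=[6.5527] v=[-0.7430]
Step 8: x=[6.4436] v=[-0.7275]
Step 9: x=[6.3422] v=[-0.6763]
Step 10: x=[6.2534] v=[-0.5919]
Step 11: x=[6.1816] v=[-0.4785]
Step 12: x=[6.1304] v=[-0.3416]
Step 13: x=[6.1022] v=[-0.1879]
Step 14: x=[6.0985] v=[-0.0250]
Step 15: x=[6.1194] v=[0.1391]
First v>=0 after going negative at step 15, time=2.2500

Answer: 2.2500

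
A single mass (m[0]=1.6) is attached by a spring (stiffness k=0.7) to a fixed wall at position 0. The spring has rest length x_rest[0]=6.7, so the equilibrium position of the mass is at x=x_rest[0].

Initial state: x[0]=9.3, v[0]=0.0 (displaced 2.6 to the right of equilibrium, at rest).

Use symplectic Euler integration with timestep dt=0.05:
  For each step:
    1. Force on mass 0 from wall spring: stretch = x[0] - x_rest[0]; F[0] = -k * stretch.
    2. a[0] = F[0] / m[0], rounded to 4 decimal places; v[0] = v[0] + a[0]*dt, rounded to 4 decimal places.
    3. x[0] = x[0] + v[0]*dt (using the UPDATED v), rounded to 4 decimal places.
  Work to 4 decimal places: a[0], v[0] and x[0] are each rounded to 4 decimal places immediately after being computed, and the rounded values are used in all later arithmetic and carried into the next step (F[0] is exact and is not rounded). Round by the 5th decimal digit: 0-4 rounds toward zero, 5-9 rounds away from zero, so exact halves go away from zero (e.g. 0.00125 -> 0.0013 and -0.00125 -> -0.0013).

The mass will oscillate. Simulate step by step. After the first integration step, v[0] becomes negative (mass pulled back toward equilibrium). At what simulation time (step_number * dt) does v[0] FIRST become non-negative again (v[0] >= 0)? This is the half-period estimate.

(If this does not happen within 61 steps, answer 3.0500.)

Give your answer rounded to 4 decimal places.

Step 0: x=[9.3000] v=[0.0000]
Step 1: x=[9.2972] v=[-0.0569]
Step 2: x=[9.2915] v=[-0.1137]
Step 3: x=[9.2830] v=[-0.1704]
Step 4: x=[9.2717] v=[-0.2269]
Step 5: x=[9.2575] v=[-0.2832]
Step 6: x=[9.2405] v=[-0.3391]
Step 7: x=[9.2208] v=[-0.3947]
Step 8: x=[9.1983] v=[-0.4498]
Step 9: x=[9.1731] v=[-0.5045]
Step 10: x=[9.1452] v=[-0.5586]
Step 11: x=[9.1146] v=[-0.6121]
Step 12: x=[9.0814] v=[-0.6649]
Step 13: x=[9.0456] v=[-0.7170]
Step 14: x=[9.0072] v=[-0.7683]
Step 15: x=[8.9663] v=[-0.8188]
Step 16: x=[8.9229] v=[-0.8684]
Step 17: x=[8.8771] v=[-0.9170]
Step 18: x=[8.8289] v=[-0.9646]
Step 19: x=[8.7783] v=[-1.0112]
Step 20: x=[8.7255] v=[-1.0567]
Step 21: x=[8.6705] v=[-1.1010]
Step 22: x=[8.6133] v=[-1.1441]
Step 23: x=[8.5540] v=[-1.1860]
Step 24: x=[8.4927] v=[-1.2266]
Step 25: x=[8.4294] v=[-1.2658]
Step 26: x=[8.3642] v=[-1.3036]
Step 27: x=[8.2972] v=[-1.3400]
Step 28: x=[8.2285] v=[-1.3749]
Step 29: x=[8.1581] v=[-1.4083]
Step 30: x=[8.0861] v=[-1.4402]
Step 31: x=[8.0126] v=[-1.4705]
Step 32: x=[7.9376] v=[-1.4992]
Step 33: x=[7.8613] v=[-1.5263]
Step 34: x=[7.7837] v=[-1.5517]
Step 35: x=[7.7049] v=[-1.5754]
Step 36: x=[7.6250] v=[-1.5974]
Step 37: x=[7.5441] v=[-1.6176]
Step 38: x=[7.4623] v=[-1.6361]
Step 39: x=[7.3797] v=[-1.6528]
Step 40: x=[7.2963] v=[-1.6677]
Step 41: x=[7.2123] v=[-1.6807]
Step 42: x=[7.1277] v=[-1.6919]
Step 43: x=[7.0426] v=[-1.7013]
Step 44: x=[6.9572] v=[-1.7088]
Step 45: x=[6.8715] v=[-1.7144]
Step 46: x=[6.7856] v=[-1.7182]
Step 47: x=[6.6996] v=[-1.7201]
Step 48: x=[6.6136] v=[-1.7201]
Step 49: x=[6.5277] v=[-1.7182]
Step 50: x=[6.4420] v=[-1.7144]
Step 51: x=[6.3566] v=[-1.7088]
Step 52: x=[6.2715] v=[-1.7013]
Step 53: x=[6.1869] v=[-1.6919]
Step 54: x=[6.1029] v=[-1.6807]
Step 55: x=[6.0195] v=[-1.6676]
Step 56: x=[5.9369] v=[-1.6527]
Step 57: x=[5.8551] v=[-1.6360]
Step 58: x=[5.7742] v=[-1.6175]
Step 59: x=[5.6943] v=[-1.5973]
Step 60: x=[5.6155] v=[-1.5753]
Step 61: x=[5.5379] v=[-1.5516]
v[0] did not become non-negative within 61 steps; using fallback time=3.0500

Answer: 3.0500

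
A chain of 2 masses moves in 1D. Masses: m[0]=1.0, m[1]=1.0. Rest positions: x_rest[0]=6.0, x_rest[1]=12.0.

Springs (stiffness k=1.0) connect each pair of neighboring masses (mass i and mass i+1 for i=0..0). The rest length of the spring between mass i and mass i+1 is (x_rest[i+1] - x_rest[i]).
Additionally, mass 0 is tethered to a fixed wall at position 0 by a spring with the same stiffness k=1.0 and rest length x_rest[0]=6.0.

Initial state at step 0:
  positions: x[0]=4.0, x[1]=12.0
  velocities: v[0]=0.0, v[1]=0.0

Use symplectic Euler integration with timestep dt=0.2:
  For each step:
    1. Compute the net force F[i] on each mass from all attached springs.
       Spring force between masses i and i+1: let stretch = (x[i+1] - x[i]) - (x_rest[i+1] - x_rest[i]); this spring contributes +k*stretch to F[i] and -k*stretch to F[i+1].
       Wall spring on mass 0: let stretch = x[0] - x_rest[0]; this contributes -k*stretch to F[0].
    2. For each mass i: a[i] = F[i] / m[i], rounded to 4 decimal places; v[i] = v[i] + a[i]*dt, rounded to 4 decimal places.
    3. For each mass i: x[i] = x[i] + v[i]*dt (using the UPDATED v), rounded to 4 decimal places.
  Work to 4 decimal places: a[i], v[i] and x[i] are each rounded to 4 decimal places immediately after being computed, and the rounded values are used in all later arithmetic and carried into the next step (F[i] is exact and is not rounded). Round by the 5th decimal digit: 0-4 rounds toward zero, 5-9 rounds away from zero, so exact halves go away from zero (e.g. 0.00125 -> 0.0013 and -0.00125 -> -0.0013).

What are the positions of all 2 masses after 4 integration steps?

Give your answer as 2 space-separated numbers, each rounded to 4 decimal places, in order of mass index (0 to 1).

Step 0: x=[4.0000 12.0000] v=[0.0000 0.0000]
Step 1: x=[4.1600 11.9200] v=[0.8000 -0.4000]
Step 2: x=[4.4640 11.7696] v=[1.5200 -0.7520]
Step 3: x=[4.8817 11.5670] v=[2.0883 -1.0131]
Step 4: x=[5.3715 11.3370] v=[2.4490 -1.1502]

Answer: 5.3715 11.3370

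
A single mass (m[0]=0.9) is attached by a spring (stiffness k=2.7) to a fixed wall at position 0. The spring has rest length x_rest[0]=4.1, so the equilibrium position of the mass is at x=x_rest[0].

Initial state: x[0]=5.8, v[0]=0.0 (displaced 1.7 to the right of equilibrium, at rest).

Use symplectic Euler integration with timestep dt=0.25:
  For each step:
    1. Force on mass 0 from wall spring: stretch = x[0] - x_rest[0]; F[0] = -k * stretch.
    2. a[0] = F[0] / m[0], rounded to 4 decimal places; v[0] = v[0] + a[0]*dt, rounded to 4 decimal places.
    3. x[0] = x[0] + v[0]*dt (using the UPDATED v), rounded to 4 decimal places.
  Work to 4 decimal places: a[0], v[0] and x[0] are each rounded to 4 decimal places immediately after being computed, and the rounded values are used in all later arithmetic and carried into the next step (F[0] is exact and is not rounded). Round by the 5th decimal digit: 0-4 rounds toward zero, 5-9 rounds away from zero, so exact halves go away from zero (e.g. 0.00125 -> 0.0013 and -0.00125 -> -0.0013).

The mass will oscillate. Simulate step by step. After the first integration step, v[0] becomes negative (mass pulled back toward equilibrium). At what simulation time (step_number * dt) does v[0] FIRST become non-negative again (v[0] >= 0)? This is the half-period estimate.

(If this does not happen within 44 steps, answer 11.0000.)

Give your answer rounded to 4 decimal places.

Answer: 2.0000

Derivation:
Step 0: x=[5.8000] v=[0.0000]
Step 1: x=[5.4813] v=[-1.2750]
Step 2: x=[4.9036] v=[-2.3110]
Step 3: x=[4.1752] v=[-2.9137]
Step 4: x=[3.4327] v=[-2.9701]
Step 5: x=[2.8153] v=[-2.4696]
Step 6: x=[2.4388] v=[-1.5061]
Step 7: x=[2.3738] v=[-0.2602]
Step 8: x=[2.6324] v=[1.0345]
First v>=0 after going negative at step 8, time=2.0000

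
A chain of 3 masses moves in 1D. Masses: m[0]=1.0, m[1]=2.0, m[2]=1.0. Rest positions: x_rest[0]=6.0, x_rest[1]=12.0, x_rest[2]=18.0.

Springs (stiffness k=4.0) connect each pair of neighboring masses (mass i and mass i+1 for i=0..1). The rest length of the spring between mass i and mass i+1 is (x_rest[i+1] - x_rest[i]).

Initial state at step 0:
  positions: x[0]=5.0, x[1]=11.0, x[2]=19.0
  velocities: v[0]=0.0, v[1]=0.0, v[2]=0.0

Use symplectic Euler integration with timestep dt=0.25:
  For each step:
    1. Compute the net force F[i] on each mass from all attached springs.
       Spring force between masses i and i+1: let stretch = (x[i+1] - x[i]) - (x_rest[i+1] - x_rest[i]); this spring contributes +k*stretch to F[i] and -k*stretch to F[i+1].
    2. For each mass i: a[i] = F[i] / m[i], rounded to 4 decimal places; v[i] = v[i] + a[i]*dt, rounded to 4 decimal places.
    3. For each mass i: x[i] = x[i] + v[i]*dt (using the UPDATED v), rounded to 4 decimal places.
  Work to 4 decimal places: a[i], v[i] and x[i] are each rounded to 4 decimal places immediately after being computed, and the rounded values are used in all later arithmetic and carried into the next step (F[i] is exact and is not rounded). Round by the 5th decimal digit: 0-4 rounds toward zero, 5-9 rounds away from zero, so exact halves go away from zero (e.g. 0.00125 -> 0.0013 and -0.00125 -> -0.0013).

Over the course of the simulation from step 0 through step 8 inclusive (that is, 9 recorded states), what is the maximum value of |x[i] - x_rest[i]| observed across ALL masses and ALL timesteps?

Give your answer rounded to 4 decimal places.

Answer: 1.8252

Derivation:
Step 0: x=[5.0000 11.0000 19.0000] v=[0.0000 0.0000 0.0000]
Step 1: x=[5.0000 11.2500 18.5000] v=[0.0000 1.0000 -2.0000]
Step 2: x=[5.0625 11.6250 17.6875] v=[0.2500 1.5000 -3.2500]
Step 3: x=[5.2656 11.9375 16.8594] v=[0.8125 1.2500 -3.3125]
Step 4: x=[5.6367 12.0313 16.3008] v=[1.4844 0.3750 -2.2344]
Step 5: x=[6.1065 11.8594 16.1748] v=[1.8790 -0.6876 -0.5039]
Step 6: x=[6.5145 11.5078 16.4700] v=[1.6319 -1.4064 1.1807]
Step 7: x=[6.6708 11.1523 17.0246] v=[0.6252 -1.4220 2.2185]
Step 8: x=[6.4475 10.9707 17.6112] v=[-0.8933 -0.7266 2.3462]
Max displacement = 1.8252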